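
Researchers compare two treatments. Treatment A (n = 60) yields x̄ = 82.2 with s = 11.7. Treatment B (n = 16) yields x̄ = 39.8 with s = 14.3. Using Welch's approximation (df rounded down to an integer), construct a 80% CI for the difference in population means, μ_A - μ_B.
(37.26, 47.54)

Difference: x̄₁ - x̄₂ = 42.40
SE = √(s₁²/n₁ + s₂²/n₂) = √(11.7²/60 + 14.3²/16) = 3.8810
df = 20.67 → 20 (Welch–Satterthwaite, rounded down)
t* = 1.325

CI: 42.40 ± 1.325 · 3.8810 = 42.40 ± 5.14 = (37.26, 47.54)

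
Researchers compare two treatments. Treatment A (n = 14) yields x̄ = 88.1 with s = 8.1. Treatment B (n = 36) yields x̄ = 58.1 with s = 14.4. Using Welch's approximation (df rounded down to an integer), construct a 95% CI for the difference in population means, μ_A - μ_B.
(23.47, 36.53)

Difference: x̄₁ - x̄₂ = 30.00
SE = √(s₁²/n₁ + s₂²/n₂) = √(8.1²/14 + 14.4²/36) = 3.2321
df = 41.38 → 41 (Welch–Satterthwaite, rounded down)
t* = 2.020

CI: 30.00 ± 2.020 · 3.2321 = 30.00 ± 6.53 = (23.47, 36.53)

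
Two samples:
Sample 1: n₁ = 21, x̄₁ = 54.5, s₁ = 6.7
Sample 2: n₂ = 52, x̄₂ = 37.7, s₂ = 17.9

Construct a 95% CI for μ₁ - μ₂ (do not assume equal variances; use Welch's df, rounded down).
(11.06, 22.54)

Difference: x̄₁ - x̄₂ = 16.80
SE = √(s₁²/n₁ + s₂²/n₂) = √(6.7²/21 + 17.9²/52) = 2.8809
df = 70.80 → 70 (Welch–Satterthwaite, rounded down)
t* = 1.994

CI: 16.80 ± 1.994 · 2.8809 = 16.80 ± 5.74 = (11.06, 22.54)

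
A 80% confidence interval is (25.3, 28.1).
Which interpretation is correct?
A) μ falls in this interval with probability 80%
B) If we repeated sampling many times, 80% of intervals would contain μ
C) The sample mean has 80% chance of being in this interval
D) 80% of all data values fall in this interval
B

A) Wrong — μ is fixed; the randomness lives in the interval, not in μ.
B) Correct — this is the frequentist long-run coverage interpretation.
C) Wrong — x̄ is observed and sits in the interval by construction.
D) Wrong — a CI is about the parameter μ, not individual data values.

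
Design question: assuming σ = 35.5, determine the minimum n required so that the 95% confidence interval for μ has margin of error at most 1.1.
n ≥ 4002

For margin E ≤ 1.1:
n ≥ (z* · σ / E)²
n ≥ (1.960 · 35.5 / 1.1)²
n ≥ 4001.14

Minimum n = 4002 (rounding up)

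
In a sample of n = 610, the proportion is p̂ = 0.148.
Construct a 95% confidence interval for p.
(0.120, 0.176)

Proportion CI:
SE = √(p̂(1-p̂)/n) = √(0.148 · 0.852 / 610) = 0.01438

z* = 1.960
Margin = z* · SE = 1.960 · 0.01438 = 0.0282

CI: 0.148 ± 0.0282 = (0.120, 0.176)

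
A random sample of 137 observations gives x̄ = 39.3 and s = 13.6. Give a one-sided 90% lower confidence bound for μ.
μ ≥ 37.80

Lower bound (one-sided):
t* = 1.288 (one-sided for 90%)
Lower bound = x̄ - t* · s/√n = 39.3 - 1.288 · 13.6/√137 = 37.80

We are 90% confident that μ ≥ 37.80.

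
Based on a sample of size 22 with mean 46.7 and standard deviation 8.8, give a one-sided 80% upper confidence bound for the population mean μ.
μ ≤ 48.31

Upper bound (one-sided):
t* = 0.859 (one-sided for 80%)
Upper bound = x̄ + t* · s/√n = 46.7 + 0.859 · 8.8/√22 = 48.31

We are 80% confident that μ ≤ 48.31.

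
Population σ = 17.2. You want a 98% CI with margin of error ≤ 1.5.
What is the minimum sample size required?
n ≥ 712

For margin E ≤ 1.5:
n ≥ (z* · σ / E)²
n ≥ (2.326 · 17.2 / 1.5)²
n ≥ 711.37

Minimum n = 712 (rounding up)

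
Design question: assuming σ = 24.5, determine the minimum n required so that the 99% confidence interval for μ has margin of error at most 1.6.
n ≥ 1556

For margin E ≤ 1.6:
n ≥ (z* · σ / E)²
n ≥ (2.576 · 24.5 / 1.6)²
n ≥ 1555.91

Minimum n = 1556 (rounding up)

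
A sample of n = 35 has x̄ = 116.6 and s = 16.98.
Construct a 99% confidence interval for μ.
(108.77, 124.43)

t-interval (σ unknown):
df = n - 1 = 34
t* = 2.728 for 99% confidence

Margin of error = t* · s/√n = 2.728 · 16.98/√35 = 7.83

CI: (108.77, 124.43)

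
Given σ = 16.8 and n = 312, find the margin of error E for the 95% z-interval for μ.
Margin of error = 1.86

Margin of error = z* · σ/√n
= 1.960 · 16.8/√312
= 1.960 · 16.8/17.6635
= 1.86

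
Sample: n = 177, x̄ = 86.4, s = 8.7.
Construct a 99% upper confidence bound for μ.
μ ≤ 87.94

Upper bound (one-sided):
t* = 2.348 (one-sided for 99%)
Upper bound = x̄ + t* · s/√n = 86.4 + 2.348 · 8.7/√177 = 87.94

We are 99% confident that μ ≤ 87.94.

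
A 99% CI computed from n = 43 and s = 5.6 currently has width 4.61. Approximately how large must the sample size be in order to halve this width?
n ≈ 172

CI width ∝ 1/√n
To reduce width by factor 2, need √n to grow by 2 → need 2² = 4 times as many samples.

Current: n = 43, width = 4.61
New: n = 172, width ≈ 2.22

Width reduced by factor of 4.61/2.22 = 2.08.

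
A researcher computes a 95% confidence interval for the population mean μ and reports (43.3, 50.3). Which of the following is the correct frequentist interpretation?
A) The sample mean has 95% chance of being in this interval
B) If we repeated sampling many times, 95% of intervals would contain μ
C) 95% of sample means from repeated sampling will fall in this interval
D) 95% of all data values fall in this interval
B

A) Wrong — x̄ is observed and sits in the interval by construction.
B) Correct — this is the frequentist long-run coverage interpretation.
C) Wrong — coverage applies to intervals containing μ, not to future x̄ values.
D) Wrong — a CI is about the parameter μ, not individual data values.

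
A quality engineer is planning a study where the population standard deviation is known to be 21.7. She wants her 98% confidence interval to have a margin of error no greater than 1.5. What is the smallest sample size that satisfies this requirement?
n ≥ 1133

For margin E ≤ 1.5:
n ≥ (z* · σ / E)²
n ≥ (2.326 · 21.7 / 1.5)²
n ≥ 1132.29

Minimum n = 1133 (rounding up)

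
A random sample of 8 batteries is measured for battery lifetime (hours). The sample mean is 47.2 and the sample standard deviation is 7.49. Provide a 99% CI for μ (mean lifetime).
(37.93, 56.47)

t-interval (σ unknown):
df = n - 1 = 7
t* = 3.499 for 99% confidence

Margin of error = t* · s/√n = 3.499 · 7.49/√8 = 9.27

CI: (37.93, 56.47)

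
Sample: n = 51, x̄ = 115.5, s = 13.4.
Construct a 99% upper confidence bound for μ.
μ ≤ 120.01

Upper bound (one-sided):
t* = 2.403 (one-sided for 99%)
Upper bound = x̄ + t* · s/√n = 115.5 + 2.403 · 13.4/√51 = 120.01

We are 99% confident that μ ≤ 120.01.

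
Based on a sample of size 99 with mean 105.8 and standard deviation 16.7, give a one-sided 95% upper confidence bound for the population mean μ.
μ ≤ 108.59

Upper bound (one-sided):
t* = 1.661 (one-sided for 95%)
Upper bound = x̄ + t* · s/√n = 105.8 + 1.661 · 16.7/√99 = 108.59

We are 95% confident that μ ≤ 108.59.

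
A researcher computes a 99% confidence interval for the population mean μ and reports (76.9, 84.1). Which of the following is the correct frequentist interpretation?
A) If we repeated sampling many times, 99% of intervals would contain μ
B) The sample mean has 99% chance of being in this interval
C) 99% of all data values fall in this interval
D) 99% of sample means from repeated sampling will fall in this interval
A

A) Correct — this is the frequentist long-run coverage interpretation.
B) Wrong — x̄ is observed and sits in the interval by construction.
C) Wrong — a CI is about the parameter μ, not individual data values.
D) Wrong — coverage applies to intervals containing μ, not to future x̄ values.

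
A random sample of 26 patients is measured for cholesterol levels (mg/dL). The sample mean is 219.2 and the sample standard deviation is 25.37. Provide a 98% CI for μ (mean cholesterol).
(206.84, 231.56)

t-interval (σ unknown):
df = n - 1 = 25
t* = 2.485 for 98% confidence

Margin of error = t* · s/√n = 2.485 · 25.37/√26 = 12.36

CI: (206.84, 231.56)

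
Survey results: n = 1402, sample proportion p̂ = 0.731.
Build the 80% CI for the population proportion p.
(0.716, 0.746)

Proportion CI:
SE = √(p̂(1-p̂)/n) = √(0.731 · 0.269 / 1402) = 0.01184

z* = 1.282
Margin = z* · SE = 1.282 · 0.01184 = 0.0152

CI: 0.731 ± 0.0152 = (0.716, 0.746)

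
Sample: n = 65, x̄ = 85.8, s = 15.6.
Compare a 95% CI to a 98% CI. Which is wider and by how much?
98% CI is wider by 1.50

df = 64
95% CI: t* = 1.998, (81.93, 89.67), width = 2 · t* · s/√n = 7.73
98% CI: t* = 2.386, (81.18, 90.42), width = 2 · t* · s/√n = 9.23

The 98% CI is wider by 9.23 - 7.73 = 1.50.
Higher confidence requires a wider interval.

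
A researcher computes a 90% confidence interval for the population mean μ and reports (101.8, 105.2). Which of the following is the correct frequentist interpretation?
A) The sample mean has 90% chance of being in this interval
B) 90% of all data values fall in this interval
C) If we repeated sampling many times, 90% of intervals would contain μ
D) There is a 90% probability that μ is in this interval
C

A) Wrong — x̄ is observed and sits in the interval by construction.
B) Wrong — a CI is about the parameter μ, not individual data values.
C) Correct — this is the frequentist long-run coverage interpretation.
D) Wrong — μ is fixed; the randomness lives in the interval, not in μ.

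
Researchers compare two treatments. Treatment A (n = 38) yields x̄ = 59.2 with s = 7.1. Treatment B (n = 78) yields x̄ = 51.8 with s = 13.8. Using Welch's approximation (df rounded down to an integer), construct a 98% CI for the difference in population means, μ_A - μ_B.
(2.82, 11.98)

Difference: x̄₁ - x̄₂ = 7.40
SE = √(s₁²/n₁ + s₂²/n₂) = √(7.1²/38 + 13.8²/78) = 1.9412
df = 113.61 → 113 (Welch–Satterthwaite, rounded down)
t* = 2.360

CI: 7.40 ± 2.360 · 1.9412 = 7.40 ± 4.58 = (2.82, 11.98)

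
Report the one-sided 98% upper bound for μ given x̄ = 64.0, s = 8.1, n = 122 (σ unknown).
μ ≤ 65.52

Upper bound (one-sided):
t* = 2.076 (one-sided for 98%)
Upper bound = x̄ + t* · s/√n = 64.0 + 2.076 · 8.1/√122 = 65.52

We are 98% confident that μ ≤ 65.52.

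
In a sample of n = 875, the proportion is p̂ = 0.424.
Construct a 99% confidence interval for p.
(0.381, 0.467)

Proportion CI:
SE = √(p̂(1-p̂)/n) = √(0.424 · 0.576 / 875) = 0.01671

z* = 2.576
Margin = z* · SE = 2.576 · 0.01671 = 0.0430

CI: 0.424 ± 0.0430 = (0.381, 0.467)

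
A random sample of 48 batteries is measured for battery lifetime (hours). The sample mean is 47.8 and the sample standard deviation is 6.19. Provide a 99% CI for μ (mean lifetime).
(45.40, 50.20)

t-interval (σ unknown):
df = n - 1 = 47
t* = 2.685 for 99% confidence

Margin of error = t* · s/√n = 2.685 · 6.19/√48 = 2.40

CI: (45.40, 50.20)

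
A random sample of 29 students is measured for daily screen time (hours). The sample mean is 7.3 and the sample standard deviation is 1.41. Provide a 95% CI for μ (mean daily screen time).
(6.76, 7.84)

t-interval (σ unknown):
df = n - 1 = 28
t* = 2.048 for 95% confidence

Margin of error = t* · s/√n = 2.048 · 1.41/√29 = 0.54

CI: (6.76, 7.84)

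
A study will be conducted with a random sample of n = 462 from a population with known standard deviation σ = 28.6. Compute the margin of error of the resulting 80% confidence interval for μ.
Margin of error = 1.71

Margin of error = z* · σ/√n
= 1.282 · 28.6/√462
= 1.282 · 28.6/21.4942
= 1.71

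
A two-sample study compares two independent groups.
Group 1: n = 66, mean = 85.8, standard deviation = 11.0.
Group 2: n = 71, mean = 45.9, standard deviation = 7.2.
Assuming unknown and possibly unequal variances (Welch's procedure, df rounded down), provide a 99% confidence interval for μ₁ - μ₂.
(35.70, 44.10)

Difference: x̄₁ - x̄₂ = 39.90
SE = √(s₁²/n₁ + s₂²/n₂) = √(11.0²/66 + 7.2²/71) = 1.6011
df = 110.77 → 110 (Welch–Satterthwaite, rounded down)
t* = 2.621

CI: 39.90 ± 2.621 · 1.6011 = 39.90 ± 4.20 = (35.70, 44.10)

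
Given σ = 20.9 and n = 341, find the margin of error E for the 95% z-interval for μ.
Margin of error = 2.22

Margin of error = z* · σ/√n
= 1.960 · 20.9/√341
= 1.960 · 20.9/18.4662
= 2.22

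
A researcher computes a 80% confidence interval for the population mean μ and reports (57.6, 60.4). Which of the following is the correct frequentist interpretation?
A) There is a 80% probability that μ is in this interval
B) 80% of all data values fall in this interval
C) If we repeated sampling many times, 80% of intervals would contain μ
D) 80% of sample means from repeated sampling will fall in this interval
C

A) Wrong — μ is fixed; the randomness lives in the interval, not in μ.
B) Wrong — a CI is about the parameter μ, not individual data values.
C) Correct — this is the frequentist long-run coverage interpretation.
D) Wrong — coverage applies to intervals containing μ, not to future x̄ values.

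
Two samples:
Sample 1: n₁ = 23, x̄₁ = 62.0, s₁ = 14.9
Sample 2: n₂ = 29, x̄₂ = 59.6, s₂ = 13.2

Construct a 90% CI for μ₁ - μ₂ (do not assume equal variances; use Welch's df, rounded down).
(-4.25, 9.05)

Difference: x̄₁ - x̄₂ = 2.40
SE = √(s₁²/n₁ + s₂²/n₂) = √(14.9²/23 + 13.2²/29) = 3.9574
df = 44.40 → 44 (Welch–Satterthwaite, rounded down)
t* = 1.680

CI: 2.40 ± 1.680 · 3.9574 = 2.40 ± 6.65 = (-4.25, 9.05)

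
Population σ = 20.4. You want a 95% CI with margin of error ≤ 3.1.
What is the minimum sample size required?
n ≥ 167

For margin E ≤ 3.1:
n ≥ (z* · σ / E)²
n ≥ (1.960 · 20.4 / 3.1)²
n ≥ 166.36

Minimum n = 167 (rounding up)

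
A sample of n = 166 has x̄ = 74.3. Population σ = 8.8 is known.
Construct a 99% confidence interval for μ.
(72.54, 76.06)

z-interval (σ known):
z* = 2.576 for 99% confidence

Margin of error = z* · σ/√n = 2.576 · 8.8/√166 = 1.76

CI: (74.3 - 1.76, 74.3 + 1.76) = (72.54, 76.06)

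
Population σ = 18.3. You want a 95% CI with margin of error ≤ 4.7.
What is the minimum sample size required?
n ≥ 59

For margin E ≤ 4.7:
n ≥ (z* · σ / E)²
n ≥ (1.960 · 18.3 / 4.7)²
n ≥ 58.24

Minimum n = 59 (rounding up)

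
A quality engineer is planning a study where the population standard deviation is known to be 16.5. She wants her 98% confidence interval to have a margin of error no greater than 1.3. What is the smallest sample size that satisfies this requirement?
n ≥ 872

For margin E ≤ 1.3:
n ≥ (z* · σ / E)²
n ≥ (2.326 · 16.5 / 1.3)²
n ≥ 871.57

Minimum n = 872 (rounding up)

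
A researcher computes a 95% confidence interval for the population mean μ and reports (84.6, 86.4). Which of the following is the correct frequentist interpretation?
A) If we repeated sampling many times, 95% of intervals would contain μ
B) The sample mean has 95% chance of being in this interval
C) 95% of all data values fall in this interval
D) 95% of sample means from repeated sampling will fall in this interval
A

A) Correct — this is the frequentist long-run coverage interpretation.
B) Wrong — x̄ is observed and sits in the interval by construction.
C) Wrong — a CI is about the parameter μ, not individual data values.
D) Wrong — coverage applies to intervals containing μ, not to future x̄ values.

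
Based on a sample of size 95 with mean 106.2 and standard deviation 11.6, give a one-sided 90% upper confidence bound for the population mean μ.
μ ≤ 107.74

Upper bound (one-sided):
t* = 1.291 (one-sided for 90%)
Upper bound = x̄ + t* · s/√n = 106.2 + 1.291 · 11.6/√95 = 107.74

We are 90% confident that μ ≤ 107.74.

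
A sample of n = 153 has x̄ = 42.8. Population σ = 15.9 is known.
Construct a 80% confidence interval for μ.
(41.15, 44.45)

z-interval (σ known):
z* = 1.282 for 80% confidence

Margin of error = z* · σ/√n = 1.282 · 15.9/√153 = 1.65

CI: (42.8 - 1.65, 42.8 + 1.65) = (41.15, 44.45)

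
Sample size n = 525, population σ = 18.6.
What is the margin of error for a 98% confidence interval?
Margin of error = 1.89

Margin of error = z* · σ/√n
= 2.326 · 18.6/√525
= 2.326 · 18.6/22.9129
= 1.89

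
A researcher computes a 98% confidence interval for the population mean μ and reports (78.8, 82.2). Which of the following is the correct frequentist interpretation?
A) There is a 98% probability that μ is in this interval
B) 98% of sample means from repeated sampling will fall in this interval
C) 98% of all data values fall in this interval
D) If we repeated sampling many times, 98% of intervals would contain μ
D

A) Wrong — μ is fixed; the randomness lives in the interval, not in μ.
B) Wrong — coverage applies to intervals containing μ, not to future x̄ values.
C) Wrong — a CI is about the parameter μ, not individual data values.
D) Correct — this is the frequentist long-run coverage interpretation.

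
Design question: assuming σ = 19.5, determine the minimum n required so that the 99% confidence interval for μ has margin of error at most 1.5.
n ≥ 1122

For margin E ≤ 1.5:
n ≥ (z* · σ / E)²
n ≥ (2.576 · 19.5 / 1.5)²
n ≥ 1121.45

Minimum n = 1122 (rounding up)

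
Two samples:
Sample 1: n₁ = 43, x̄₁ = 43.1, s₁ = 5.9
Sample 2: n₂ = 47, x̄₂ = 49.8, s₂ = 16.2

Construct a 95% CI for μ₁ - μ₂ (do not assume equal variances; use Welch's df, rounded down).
(-11.76, -1.64)

Difference: x̄₁ - x̄₂ = -6.70
SE = √(s₁²/n₁ + s₂²/n₂) = √(5.9²/43 + 16.2²/47) = 2.5285
df = 58.95 → 58 (Welch–Satterthwaite, rounded down)
t* = 2.002

CI: -6.70 ± 2.002 · 2.5285 = -6.70 ± 5.06 = (-11.76, -1.64)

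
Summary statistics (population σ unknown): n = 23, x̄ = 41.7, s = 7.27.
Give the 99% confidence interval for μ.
(37.43, 45.97)

t-interval (σ unknown):
df = n - 1 = 22
t* = 2.819 for 99% confidence

Margin of error = t* · s/√n = 2.819 · 7.27/√23 = 4.27

CI: (37.43, 45.97)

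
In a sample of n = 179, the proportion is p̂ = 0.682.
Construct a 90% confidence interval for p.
(0.625, 0.739)

Proportion CI:
SE = √(p̂(1-p̂)/n) = √(0.682 · 0.318 / 179) = 0.03481

z* = 1.645
Margin = z* · SE = 1.645 · 0.03481 = 0.0573

CI: 0.682 ± 0.0573 = (0.625, 0.739)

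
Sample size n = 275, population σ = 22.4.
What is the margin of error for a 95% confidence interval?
Margin of error = 2.65

Margin of error = z* · σ/√n
= 1.960 · 22.4/√275
= 1.960 · 22.4/16.5831
= 2.65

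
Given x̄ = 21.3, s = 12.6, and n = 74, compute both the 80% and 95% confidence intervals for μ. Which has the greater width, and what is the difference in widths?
95% CI is wider by 2.05

df = 73
80% CI: t* = 1.293, (19.41, 23.19), width = 2 · t* · s/√n = 3.79
95% CI: t* = 1.993, (18.38, 24.22), width = 2 · t* · s/√n = 5.84

The 95% CI is wider by 5.84 - 3.79 = 2.05.
Higher confidence requires a wider interval.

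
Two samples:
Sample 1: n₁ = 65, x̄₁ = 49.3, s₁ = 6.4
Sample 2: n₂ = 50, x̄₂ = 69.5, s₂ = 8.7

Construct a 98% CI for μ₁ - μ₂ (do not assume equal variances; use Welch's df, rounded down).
(-23.67, -16.73)

Difference: x̄₁ - x̄₂ = -20.20
SE = √(s₁²/n₁ + s₂²/n₂) = √(6.4²/65 + 8.7²/50) = 1.4642
df = 86.77 → 86 (Welch–Satterthwaite, rounded down)
t* = 2.370

CI: -20.20 ± 2.370 · 1.4642 = -20.20 ± 3.47 = (-23.67, -16.73)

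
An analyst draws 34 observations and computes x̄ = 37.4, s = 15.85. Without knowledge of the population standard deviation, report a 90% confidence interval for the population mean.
(32.80, 42.00)

t-interval (σ unknown):
df = n - 1 = 33
t* = 1.692 for 90% confidence

Margin of error = t* · s/√n = 1.692 · 15.85/√34 = 4.60

CI: (32.80, 42.00)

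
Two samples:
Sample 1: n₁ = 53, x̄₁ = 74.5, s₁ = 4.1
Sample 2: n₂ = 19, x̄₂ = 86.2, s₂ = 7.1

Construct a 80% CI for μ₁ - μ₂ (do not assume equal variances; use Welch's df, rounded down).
(-13.98, -9.42)

Difference: x̄₁ - x̄₂ = -11.70
SE = √(s₁²/n₁ + s₂²/n₂) = √(4.1²/53 + 7.1²/19) = 1.7235
df = 22.45 → 22 (Welch–Satterthwaite, rounded down)
t* = 1.321

CI: -11.70 ± 1.321 · 1.7235 = -11.70 ± 2.28 = (-13.98, -9.42)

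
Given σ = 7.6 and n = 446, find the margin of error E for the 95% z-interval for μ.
Margin of error = 0.71

Margin of error = z* · σ/√n
= 1.960 · 7.6/√446
= 1.960 · 7.6/21.1187
= 0.71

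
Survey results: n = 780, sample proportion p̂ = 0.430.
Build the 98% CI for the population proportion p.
(0.389, 0.471)

Proportion CI:
SE = √(p̂(1-p̂)/n) = √(0.430 · 0.570 / 780) = 0.01773

z* = 2.326
Margin = z* · SE = 2.326 · 0.01773 = 0.0412

CI: 0.430 ± 0.0412 = (0.389, 0.471)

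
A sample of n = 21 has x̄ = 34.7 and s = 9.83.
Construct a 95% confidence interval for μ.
(30.23, 39.17)

t-interval (σ unknown):
df = n - 1 = 20
t* = 2.086 for 95% confidence

Margin of error = t* · s/√n = 2.086 · 9.83/√21 = 4.47

CI: (30.23, 39.17)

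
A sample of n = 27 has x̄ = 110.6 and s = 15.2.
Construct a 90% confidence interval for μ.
(105.61, 115.59)

t-interval (σ unknown):
df = n - 1 = 26
t* = 1.706 for 90% confidence

Margin of error = t* · s/√n = 1.706 · 15.2/√27 = 4.99

CI: (105.61, 115.59)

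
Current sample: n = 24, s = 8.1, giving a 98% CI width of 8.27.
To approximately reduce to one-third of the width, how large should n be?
n ≈ 216

CI width ∝ 1/√n
To reduce width by factor 3, need √n to grow by 3 → need 3² = 9 times as many samples.

Current: n = 24, width = 8.27
New: n = 216, width ≈ 2.58

Width reduced by factor of 8.27/2.58 = 3.21.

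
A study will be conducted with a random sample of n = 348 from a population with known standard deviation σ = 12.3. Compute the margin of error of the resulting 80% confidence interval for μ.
Margin of error = 0.85

Margin of error = z* · σ/√n
= 1.282 · 12.3/√348
= 1.282 · 12.3/18.6548
= 0.85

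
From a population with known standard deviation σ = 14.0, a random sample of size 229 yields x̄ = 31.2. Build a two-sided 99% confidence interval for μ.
(28.82, 33.58)

z-interval (σ known):
z* = 2.576 for 99% confidence

Margin of error = z* · σ/√n = 2.576 · 14.0/√229 = 2.38

CI: (31.2 - 2.38, 31.2 + 2.38) = (28.82, 33.58)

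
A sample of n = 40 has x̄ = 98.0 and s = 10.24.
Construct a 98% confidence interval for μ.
(94.07, 101.93)

t-interval (σ unknown):
df = n - 1 = 39
t* = 2.426 for 98% confidence

Margin of error = t* · s/√n = 2.426 · 10.24/√40 = 3.93

CI: (94.07, 101.93)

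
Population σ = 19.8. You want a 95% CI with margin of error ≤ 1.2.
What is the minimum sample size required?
n ≥ 1046

For margin E ≤ 1.2:
n ≥ (z* · σ / E)²
n ≥ (1.960 · 19.8 / 1.2)²
n ≥ 1045.88

Minimum n = 1046 (rounding up)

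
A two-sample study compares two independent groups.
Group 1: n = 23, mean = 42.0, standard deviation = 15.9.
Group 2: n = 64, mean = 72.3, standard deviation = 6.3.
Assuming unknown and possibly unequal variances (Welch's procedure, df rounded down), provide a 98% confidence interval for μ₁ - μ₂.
(-38.79, -21.81)

Difference: x̄₁ - x̄₂ = -30.30
SE = √(s₁²/n₁ + s₂²/n₂) = √(15.9²/23 + 6.3²/64) = 3.4076
df = 24.53 → 24 (Welch–Satterthwaite, rounded down)
t* = 2.492

CI: -30.30 ± 2.492 · 3.4076 = -30.30 ± 8.49 = (-38.79, -21.81)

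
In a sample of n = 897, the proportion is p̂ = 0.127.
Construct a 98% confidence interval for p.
(0.101, 0.153)

Proportion CI:
SE = √(p̂(1-p̂)/n) = √(0.127 · 0.873 / 897) = 0.01112

z* = 2.326
Margin = z* · SE = 2.326 · 0.01112 = 0.0259

CI: 0.127 ± 0.0259 = (0.101, 0.153)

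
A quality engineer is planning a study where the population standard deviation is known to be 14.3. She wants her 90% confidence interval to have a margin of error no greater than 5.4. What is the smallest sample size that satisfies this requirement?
n ≥ 19

For margin E ≤ 5.4:
n ≥ (z* · σ / E)²
n ≥ (1.645 · 14.3 / 5.4)²
n ≥ 18.98

Minimum n = 19 (rounding up)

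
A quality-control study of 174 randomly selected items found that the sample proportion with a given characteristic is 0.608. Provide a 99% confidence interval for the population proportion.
(0.513, 0.703)

Proportion CI:
SE = √(p̂(1-p̂)/n) = √(0.608 · 0.392 / 174) = 0.03701

z* = 2.576
Margin = z* · SE = 2.576 · 0.03701 = 0.0953

CI: 0.608 ± 0.0953 = (0.513, 0.703)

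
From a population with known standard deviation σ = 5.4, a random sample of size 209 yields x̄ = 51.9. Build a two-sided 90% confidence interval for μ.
(51.29, 52.51)

z-interval (σ known):
z* = 1.645 for 90% confidence

Margin of error = z* · σ/√n = 1.645 · 5.4/√209 = 0.61

CI: (51.9 - 0.61, 51.9 + 0.61) = (51.29, 52.51)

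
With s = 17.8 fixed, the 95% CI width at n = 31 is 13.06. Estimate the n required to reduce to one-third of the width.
n ≈ 279

CI width ∝ 1/√n
To reduce width by factor 3, need √n to grow by 3 → need 3² = 9 times as many samples.

Current: n = 31, width = 13.06
New: n = 279, width ≈ 4.20

Width reduced by factor of 13.06/4.20 = 3.11.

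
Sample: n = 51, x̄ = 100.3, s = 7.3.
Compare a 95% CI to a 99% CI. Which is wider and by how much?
99% CI is wider by 1.36

df = 50
95% CI: t* = 2.009, (98.25, 102.35), width = 2 · t* · s/√n = 4.11
99% CI: t* = 2.678, (97.56, 103.04), width = 2 · t* · s/√n = 5.47

The 99% CI is wider by 5.47 - 4.11 = 1.36.
Higher confidence requires a wider interval.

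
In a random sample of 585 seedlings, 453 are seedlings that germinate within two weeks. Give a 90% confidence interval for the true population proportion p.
(0.746, 0.803)

Proportion CI:
p̂ = 453/585 = 0.77436
SE = √(p̂(1-p̂)/n) = √(0.77436 · 0.22564 / 585) = 0.01728

z* = 1.645
Margin = z* · SE = 1.645 · 0.01728 = 0.0284

CI: 0.77436 ± 0.0284 = (0.746, 0.803)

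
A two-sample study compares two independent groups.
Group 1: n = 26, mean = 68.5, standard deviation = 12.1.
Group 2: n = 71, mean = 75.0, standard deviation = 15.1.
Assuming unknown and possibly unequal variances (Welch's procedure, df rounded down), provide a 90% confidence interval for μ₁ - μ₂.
(-11.47, -1.53)

Difference: x̄₁ - x̄₂ = -6.50
SE = √(s₁²/n₁ + s₂²/n₂) = √(12.1²/26 + 15.1²/71) = 2.9736
df = 55.23 → 55 (Welch–Satterthwaite, rounded down)
t* = 1.673

CI: -6.50 ± 1.673 · 2.9736 = -6.50 ± 4.97 = (-11.47, -1.53)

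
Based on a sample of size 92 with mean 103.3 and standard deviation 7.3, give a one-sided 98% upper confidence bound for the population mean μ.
μ ≤ 104.89

Upper bound (one-sided):
t* = 2.084 (one-sided for 98%)
Upper bound = x̄ + t* · s/√n = 103.3 + 2.084 · 7.3/√92 = 104.89

We are 98% confident that μ ≤ 104.89.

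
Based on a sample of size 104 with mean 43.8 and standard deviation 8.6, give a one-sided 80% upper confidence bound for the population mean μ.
μ ≤ 44.51

Upper bound (one-sided):
t* = 0.845 (one-sided for 80%)
Upper bound = x̄ + t* · s/√n = 43.8 + 0.845 · 8.6/√104 = 44.51

We are 80% confident that μ ≤ 44.51.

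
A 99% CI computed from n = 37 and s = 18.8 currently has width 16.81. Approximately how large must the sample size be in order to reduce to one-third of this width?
n ≈ 333

CI width ∝ 1/√n
To reduce width by factor 3, need √n to grow by 3 → need 3² = 9 times as many samples.

Current: n = 37, width = 16.81
New: n = 333, width ≈ 5.34

Width reduced by factor of 16.81/5.34 = 3.15.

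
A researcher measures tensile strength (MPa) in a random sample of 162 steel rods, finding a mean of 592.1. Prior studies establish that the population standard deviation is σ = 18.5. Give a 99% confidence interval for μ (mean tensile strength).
(588.36, 595.84)

z-interval (σ known):
z* = 2.576 for 99% confidence

Margin of error = z* · σ/√n = 2.576 · 18.5/√162 = 3.74

CI: (592.1 - 3.74, 592.1 + 3.74) = (588.36, 595.84)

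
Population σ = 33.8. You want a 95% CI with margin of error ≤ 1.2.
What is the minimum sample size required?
n ≥ 3048

For margin E ≤ 1.2:
n ≥ (z* · σ / E)²
n ≥ (1.960 · 33.8 / 1.2)²
n ≥ 3047.78

Minimum n = 3048 (rounding up)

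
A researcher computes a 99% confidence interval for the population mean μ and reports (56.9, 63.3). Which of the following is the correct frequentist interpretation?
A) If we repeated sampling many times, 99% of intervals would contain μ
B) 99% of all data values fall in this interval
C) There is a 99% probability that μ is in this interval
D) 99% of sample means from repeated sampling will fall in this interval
A

A) Correct — this is the frequentist long-run coverage interpretation.
B) Wrong — a CI is about the parameter μ, not individual data values.
C) Wrong — μ is fixed; the randomness lives in the interval, not in μ.
D) Wrong — coverage applies to intervals containing μ, not to future x̄ values.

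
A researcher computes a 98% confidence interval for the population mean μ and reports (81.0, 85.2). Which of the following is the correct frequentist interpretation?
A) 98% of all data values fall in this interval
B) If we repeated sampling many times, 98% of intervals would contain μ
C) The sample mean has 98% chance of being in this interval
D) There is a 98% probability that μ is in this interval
B

A) Wrong — a CI is about the parameter μ, not individual data values.
B) Correct — this is the frequentist long-run coverage interpretation.
C) Wrong — x̄ is observed and sits in the interval by construction.
D) Wrong — μ is fixed; the randomness lives in the interval, not in μ.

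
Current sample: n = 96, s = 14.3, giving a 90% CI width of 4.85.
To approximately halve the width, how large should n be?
n ≈ 384

CI width ∝ 1/√n
To reduce width by factor 2, need √n to grow by 2 → need 2² = 4 times as many samples.

Current: n = 96, width = 4.85
New: n = 384, width ≈ 2.41

Width reduced by factor of 4.85/2.41 = 2.01.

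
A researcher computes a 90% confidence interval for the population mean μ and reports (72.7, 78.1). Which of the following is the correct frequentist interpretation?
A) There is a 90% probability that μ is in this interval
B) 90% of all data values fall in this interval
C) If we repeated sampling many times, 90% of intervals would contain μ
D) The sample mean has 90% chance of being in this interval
C

A) Wrong — μ is fixed; the randomness lives in the interval, not in μ.
B) Wrong — a CI is about the parameter μ, not individual data values.
C) Correct — this is the frequentist long-run coverage interpretation.
D) Wrong — x̄ is observed and sits in the interval by construction.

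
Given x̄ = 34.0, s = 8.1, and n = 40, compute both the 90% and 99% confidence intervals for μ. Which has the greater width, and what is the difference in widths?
99% CI is wider by 2.62

df = 39
90% CI: t* = 1.685, (31.84, 36.16), width = 2 · t* · s/√n = 4.32
99% CI: t* = 2.708, (30.53, 37.47), width = 2 · t* · s/√n = 6.94

The 99% CI is wider by 6.94 - 4.32 = 2.62.
Higher confidence requires a wider interval.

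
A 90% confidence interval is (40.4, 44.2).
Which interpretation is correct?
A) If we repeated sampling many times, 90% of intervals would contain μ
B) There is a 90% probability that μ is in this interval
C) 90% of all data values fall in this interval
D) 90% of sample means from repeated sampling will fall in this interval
A

A) Correct — this is the frequentist long-run coverage interpretation.
B) Wrong — μ is fixed; the randomness lives in the interval, not in μ.
C) Wrong — a CI is about the parameter μ, not individual data values.
D) Wrong — coverage applies to intervals containing μ, not to future x̄ values.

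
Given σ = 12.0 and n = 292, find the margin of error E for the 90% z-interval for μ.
Margin of error = 1.16

Margin of error = z* · σ/√n
= 1.645 · 12.0/√292
= 1.645 · 12.0/17.0880
= 1.16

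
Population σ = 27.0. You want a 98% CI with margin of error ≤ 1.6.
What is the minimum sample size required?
n ≥ 1541

For margin E ≤ 1.6:
n ≥ (z* · σ / E)²
n ≥ (2.326 · 27.0 / 1.6)²
n ≥ 1540.66

Minimum n = 1541 (rounding up)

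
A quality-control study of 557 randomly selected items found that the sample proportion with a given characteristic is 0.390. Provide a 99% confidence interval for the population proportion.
(0.337, 0.443)

Proportion CI:
SE = √(p̂(1-p̂)/n) = √(0.390 · 0.610 / 557) = 0.02067

z* = 2.576
Margin = z* · SE = 2.576 · 0.02067 = 0.0532

CI: 0.390 ± 0.0532 = (0.337, 0.443)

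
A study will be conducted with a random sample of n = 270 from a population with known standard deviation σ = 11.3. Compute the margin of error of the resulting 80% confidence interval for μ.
Margin of error = 0.88

Margin of error = z* · σ/√n
= 1.282 · 11.3/√270
= 1.282 · 11.3/16.4317
= 0.88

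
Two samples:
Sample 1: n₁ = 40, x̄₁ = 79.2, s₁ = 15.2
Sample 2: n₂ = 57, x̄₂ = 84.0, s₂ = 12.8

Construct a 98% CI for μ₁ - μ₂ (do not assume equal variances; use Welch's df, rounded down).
(-11.79, 2.19)

Difference: x̄₁ - x̄₂ = -4.80
SE = √(s₁²/n₁ + s₂²/n₂) = √(15.2²/40 + 12.8²/57) = 2.9412
df = 74.61 → 74 (Welch–Satterthwaite, rounded down)
t* = 2.378

CI: -4.80 ± 2.378 · 2.9412 = -4.80 ± 6.99 = (-11.79, 2.19)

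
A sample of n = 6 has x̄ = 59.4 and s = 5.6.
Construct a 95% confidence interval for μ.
(53.52, 65.28)

t-interval (σ unknown):
df = n - 1 = 5
t* = 2.571 for 95% confidence

Margin of error = t* · s/√n = 2.571 · 5.6/√6 = 5.88

CI: (53.52, 65.28)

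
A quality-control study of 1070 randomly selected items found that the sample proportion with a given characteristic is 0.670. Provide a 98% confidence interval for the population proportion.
(0.637, 0.703)

Proportion CI:
SE = √(p̂(1-p̂)/n) = √(0.670 · 0.330 / 1070) = 0.01437

z* = 2.326
Margin = z* · SE = 2.326 · 0.01437 = 0.0334

CI: 0.670 ± 0.0334 = (0.637, 0.703)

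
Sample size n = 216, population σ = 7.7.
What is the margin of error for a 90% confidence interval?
Margin of error = 0.86

Margin of error = z* · σ/√n
= 1.645 · 7.7/√216
= 1.645 · 7.7/14.6969
= 0.86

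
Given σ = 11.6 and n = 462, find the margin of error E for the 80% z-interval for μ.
Margin of error = 0.69

Margin of error = z* · σ/√n
= 1.282 · 11.6/√462
= 1.282 · 11.6/21.4942
= 0.69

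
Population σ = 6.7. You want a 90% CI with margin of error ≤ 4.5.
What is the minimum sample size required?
n ≥ 6

For margin E ≤ 4.5:
n ≥ (z* · σ / E)²
n ≥ (1.645 · 6.7 / 4.5)²
n ≥ 6.00

Minimum n = 6 (rounding up)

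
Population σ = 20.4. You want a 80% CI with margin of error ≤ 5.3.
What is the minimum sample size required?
n ≥ 25

For margin E ≤ 5.3:
n ≥ (z* · σ / E)²
n ≥ (1.282 · 20.4 / 5.3)²
n ≥ 24.35

Minimum n = 25 (rounding up)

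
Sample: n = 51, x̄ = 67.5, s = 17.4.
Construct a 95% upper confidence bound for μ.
μ ≤ 71.58

Upper bound (one-sided):
t* = 1.676 (one-sided for 95%)
Upper bound = x̄ + t* · s/√n = 67.5 + 1.676 · 17.4/√51 = 71.58

We are 95% confident that μ ≤ 71.58.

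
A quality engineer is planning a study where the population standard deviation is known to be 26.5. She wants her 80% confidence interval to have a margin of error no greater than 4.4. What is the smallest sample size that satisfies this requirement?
n ≥ 60

For margin E ≤ 4.4:
n ≥ (z* · σ / E)²
n ≥ (1.282 · 26.5 / 4.4)²
n ≥ 59.62

Minimum n = 60 (rounding up)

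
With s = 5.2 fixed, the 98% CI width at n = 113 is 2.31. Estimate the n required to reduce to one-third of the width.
n ≈ 1017

CI width ∝ 1/√n
To reduce width by factor 3, need √n to grow by 3 → need 3² = 9 times as many samples.

Current: n = 113, width = 2.31
New: n = 1017, width ≈ 0.76

Width reduced by factor of 2.31/0.76 = 3.04.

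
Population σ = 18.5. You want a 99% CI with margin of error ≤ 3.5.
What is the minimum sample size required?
n ≥ 186

For margin E ≤ 3.5:
n ≥ (z* · σ / E)²
n ≥ (2.576 · 18.5 / 3.5)²
n ≥ 185.40

Minimum n = 186 (rounding up)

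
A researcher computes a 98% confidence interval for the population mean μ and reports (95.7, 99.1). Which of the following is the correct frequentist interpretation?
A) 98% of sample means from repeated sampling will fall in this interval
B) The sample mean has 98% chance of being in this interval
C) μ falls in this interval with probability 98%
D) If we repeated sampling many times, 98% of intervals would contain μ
D

A) Wrong — coverage applies to intervals containing μ, not to future x̄ values.
B) Wrong — x̄ is observed and sits in the interval by construction.
C) Wrong — μ is fixed; the randomness lives in the interval, not in μ.
D) Correct — this is the frequentist long-run coverage interpretation.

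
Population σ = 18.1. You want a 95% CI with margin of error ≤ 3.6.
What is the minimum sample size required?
n ≥ 98

For margin E ≤ 3.6:
n ≥ (z* · σ / E)²
n ≥ (1.960 · 18.1 / 3.6)²
n ≥ 97.11

Minimum n = 98 (rounding up)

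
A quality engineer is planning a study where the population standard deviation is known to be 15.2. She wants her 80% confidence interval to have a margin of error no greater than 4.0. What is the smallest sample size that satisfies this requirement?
n ≥ 24

For margin E ≤ 4.0:
n ≥ (z* · σ / E)²
n ≥ (1.282 · 15.2 / 4.0)²
n ≥ 23.73

Minimum n = 24 (rounding up)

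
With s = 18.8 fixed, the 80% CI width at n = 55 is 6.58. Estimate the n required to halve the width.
n ≈ 220

CI width ∝ 1/√n
To reduce width by factor 2, need √n to grow by 2 → need 2² = 4 times as many samples.

Current: n = 55, width = 6.58
New: n = 220, width ≈ 3.26

Width reduced by factor of 6.58/3.26 = 2.02.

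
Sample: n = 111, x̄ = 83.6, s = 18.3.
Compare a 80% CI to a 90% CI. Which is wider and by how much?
90% CI is wider by 1.28

df = 110
80% CI: t* = 1.289, (81.36, 85.84), width = 2 · t* · s/√n = 4.48
90% CI: t* = 1.659, (80.72, 86.48), width = 2 · t* · s/√n = 5.76

The 90% CI is wider by 5.76 - 4.48 = 1.28.
Higher confidence requires a wider interval.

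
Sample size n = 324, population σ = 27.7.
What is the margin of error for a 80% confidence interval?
Margin of error = 1.97

Margin of error = z* · σ/√n
= 1.282 · 27.7/√324
= 1.282 · 27.7/18.0000
= 1.97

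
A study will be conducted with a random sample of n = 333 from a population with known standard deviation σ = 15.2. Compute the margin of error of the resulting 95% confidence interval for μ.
Margin of error = 1.63

Margin of error = z* · σ/√n
= 1.960 · 15.2/√333
= 1.960 · 15.2/18.2483
= 1.63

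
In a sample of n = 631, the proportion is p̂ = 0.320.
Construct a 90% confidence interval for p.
(0.289, 0.351)

Proportion CI:
SE = √(p̂(1-p̂)/n) = √(0.320 · 0.680 / 631) = 0.01857

z* = 1.645
Margin = z* · SE = 1.645 · 0.01857 = 0.0305

CI: 0.320 ± 0.0305 = (0.289, 0.351)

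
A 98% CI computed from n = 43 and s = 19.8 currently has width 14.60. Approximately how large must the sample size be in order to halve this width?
n ≈ 172

CI width ∝ 1/√n
To reduce width by factor 2, need √n to grow by 2 → need 2² = 4 times as many samples.

Current: n = 43, width = 14.60
New: n = 172, width ≈ 7.09

Width reduced by factor of 14.60/7.09 = 2.06.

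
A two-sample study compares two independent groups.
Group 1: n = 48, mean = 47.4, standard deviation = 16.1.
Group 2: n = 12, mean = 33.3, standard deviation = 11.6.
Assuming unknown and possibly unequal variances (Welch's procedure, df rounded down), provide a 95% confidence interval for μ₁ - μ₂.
(5.65, 22.55)

Difference: x̄₁ - x̄₂ = 14.10
SE = √(s₁²/n₁ + s₂²/n₂) = √(16.1²/48 + 11.6²/12) = 4.0760
df = 22.90 → 22 (Welch–Satterthwaite, rounded down)
t* = 2.074

CI: 14.10 ± 2.074 · 4.0760 = 14.10 ± 8.45 = (5.65, 22.55)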